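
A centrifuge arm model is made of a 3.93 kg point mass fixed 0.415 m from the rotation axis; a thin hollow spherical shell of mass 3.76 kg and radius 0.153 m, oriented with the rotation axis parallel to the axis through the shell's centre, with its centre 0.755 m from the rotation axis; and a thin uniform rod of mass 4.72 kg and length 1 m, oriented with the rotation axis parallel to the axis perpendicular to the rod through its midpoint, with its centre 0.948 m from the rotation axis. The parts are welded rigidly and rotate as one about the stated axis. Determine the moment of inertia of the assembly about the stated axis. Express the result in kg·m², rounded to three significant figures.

7.51

Point mass: I_cm = 0; centre at d = 0.415 m, so I = I_cm + Md² gives I = 0 + (3.93)(0.415)² = 0.67684 kg·m².
Spherical shell: I_cm = (2/3)MR² = (2/3)(3.76)(0.153)² = 0.058679 kg·m²; centre at d = 0.755 m, so I = I_cm + Md² gives I = 0.058679 + (3.76)(0.755)² = 2.202 kg·m².
Thin rod: I_cm = (1/12)ML² = (1/12)(4.72)(1)² = 0.39333 kg·m²; centre at d = 0.948 m, so I = I_cm + Md² gives I = 0.39333 + (4.72)(0.948)² = 4.6352 kg·m².
Total I = 0.67684 + 2.202 + 4.6352 = 7.514 kg·m².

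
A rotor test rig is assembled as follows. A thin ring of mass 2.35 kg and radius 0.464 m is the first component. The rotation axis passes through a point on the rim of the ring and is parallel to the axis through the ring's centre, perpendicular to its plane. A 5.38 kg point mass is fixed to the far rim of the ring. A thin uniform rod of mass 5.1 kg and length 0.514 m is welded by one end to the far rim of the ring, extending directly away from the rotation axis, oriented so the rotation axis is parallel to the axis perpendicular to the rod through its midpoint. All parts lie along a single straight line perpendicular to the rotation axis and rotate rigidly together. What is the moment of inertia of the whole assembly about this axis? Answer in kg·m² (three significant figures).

12.9

Thin ring: I_cm = MR² = (2.35)(0.464)² = 0.50595 kg·m²; centre at d = 0.464 m, so the parallel axis theorem gives I = 0.50595 + (2.35)(0.464)² = 1.0119 kg·m².
Point mass: I_cm = 0; centre at d = 0.464 + 0.464 = 0.928 m, so the parallel axis theorem gives I = 0 + (5.38)(0.928)² = 4.6332 kg·m².
Thin rod: I_cm = (1/12)ML² = (1/12)(5.1)(0.514)² = 0.11228 kg·m²; centre at d = 0.464 + 0.464 + 0.257 = 1.185 m, so the parallel axis theorem gives I = 0.11228 + (5.1)(1.185)² = 7.2738 kg·m².
Total I = 1.0119 + 4.6332 + 7.2738 = 12.919 kg·m².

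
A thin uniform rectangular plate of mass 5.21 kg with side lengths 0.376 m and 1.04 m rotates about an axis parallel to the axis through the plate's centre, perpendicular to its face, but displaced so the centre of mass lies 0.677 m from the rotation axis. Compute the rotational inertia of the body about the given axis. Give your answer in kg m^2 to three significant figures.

I_cm = (1/12)M(a²+b²) = (1/12)(5.21)[(0.376)² + (1.04)²] = 0.53098 kg m^2; centre at d = 0.677 m, so I = I_cm + Md² gives I = 0.53098 + (5.21)(0.677)² = 2.9189 kg m^2.

2.92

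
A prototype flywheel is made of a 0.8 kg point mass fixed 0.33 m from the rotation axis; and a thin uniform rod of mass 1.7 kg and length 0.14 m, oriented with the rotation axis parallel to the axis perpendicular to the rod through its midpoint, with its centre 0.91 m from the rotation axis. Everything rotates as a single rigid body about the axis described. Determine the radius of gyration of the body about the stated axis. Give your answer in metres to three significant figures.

Point mass: I_cm = 0; centre at d = 0.33 m, so I = I_cm + Md² gives I = 0 + (0.8)(0.33)² = 0.08712 kg·m².
Thin rod: I_cm = (1/12)ML² = (1/12)(1.7)(0.14)² = 0.0027767 kg·m²; centre at d = 0.91 m, so I = I_cm + Md² gives I = 0.0027767 + (1.7)(0.91)² = 1.4105 kg·m².
Total I = 1.4977 kg·m²; total mass M = 2.5 kg.
k = √(I/M) = √(1.4977/2.5) = 0.77399 m.

0.774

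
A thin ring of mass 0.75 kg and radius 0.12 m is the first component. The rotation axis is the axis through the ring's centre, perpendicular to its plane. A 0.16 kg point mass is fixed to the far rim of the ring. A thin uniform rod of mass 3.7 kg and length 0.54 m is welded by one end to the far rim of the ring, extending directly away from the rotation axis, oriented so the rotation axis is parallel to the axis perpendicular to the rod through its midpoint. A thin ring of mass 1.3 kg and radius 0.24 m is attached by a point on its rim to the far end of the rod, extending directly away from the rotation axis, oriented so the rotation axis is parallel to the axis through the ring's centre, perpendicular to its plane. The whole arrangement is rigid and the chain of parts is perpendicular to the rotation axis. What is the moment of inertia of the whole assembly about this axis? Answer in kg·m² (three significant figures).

Thin ring: I_cm = MR² = (0.75)(0.12)² = 0.0108 kg·m²; axis through the centre, so I = 0.0108 kg·m².
Point mass: I_cm = 0; centre at d = 0.12 m, so I = I_cm + Md² gives I = 0 + (0.16)(0.12)² = 0.002304 kg·m².
Thin rod: I_cm = (1/12)ML² = (1/12)(3.7)(0.54)² = 0.08991 kg·m²; centre at d = 0.12 + 0.27 = 0.39 m, so I = I_cm + Md² gives I = 0.08991 + (3.7)(0.39)² = 0.65268 kg·m².
Thin ring: I_cm = MR² = (1.3)(0.24)² = 0.07488 kg·m²; centre at d = 0.12 + 0.27 + 0.27 + 0.24 = 0.9 m, so I = I_cm + Md² gives I = 0.07488 + (1.3)(0.9)² = 1.1279 kg·m².
Total I = 0.0108 + 0.002304 + 0.65268 + 1.1279 = 1.7937 kg·m².

1.79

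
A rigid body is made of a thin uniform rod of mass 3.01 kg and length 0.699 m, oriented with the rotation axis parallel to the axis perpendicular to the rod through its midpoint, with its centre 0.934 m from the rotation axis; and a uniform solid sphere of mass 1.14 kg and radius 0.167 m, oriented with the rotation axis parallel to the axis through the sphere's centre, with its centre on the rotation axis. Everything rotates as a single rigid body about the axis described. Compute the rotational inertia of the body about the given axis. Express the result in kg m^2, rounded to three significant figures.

Thin rod: I_cm = (1/12)ML² = (1/12)(3.01)(0.699)² = 0.12256 kg m^2; centre at d = 0.934 m, so I = I_cm + Md² gives I = 0.12256 + (3.01)(0.934)² = 2.7483 kg m^2.
Solid sphere: I_cm = (2/5)MR² = (2/5)(1.14)(0.167)² = 0.012717 kg m^2; axis through the centre, so I = 0.012717 kg m^2.
Total I = 2.7483 + 0.012717 = 2.7611 kg m^2.

2.76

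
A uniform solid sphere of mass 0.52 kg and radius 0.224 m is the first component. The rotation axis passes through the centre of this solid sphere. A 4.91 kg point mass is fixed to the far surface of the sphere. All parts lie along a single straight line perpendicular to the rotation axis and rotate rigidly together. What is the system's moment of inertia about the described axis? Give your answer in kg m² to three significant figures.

0.257

Solid sphere: I_cm = (2/5)MR² = (2/5)(0.52)(0.224)² = 0.010437 kg m²; axis through the centre, so I = 0.010437 kg m².
Point mass: I_cm = 0; centre at d = 0.224 m, so the parallel axis theorem gives I = 0 + (4.91)(0.224)² = 0.24636 kg m².
Total I = 0.010437 + 0.24636 = 0.2568 kg m².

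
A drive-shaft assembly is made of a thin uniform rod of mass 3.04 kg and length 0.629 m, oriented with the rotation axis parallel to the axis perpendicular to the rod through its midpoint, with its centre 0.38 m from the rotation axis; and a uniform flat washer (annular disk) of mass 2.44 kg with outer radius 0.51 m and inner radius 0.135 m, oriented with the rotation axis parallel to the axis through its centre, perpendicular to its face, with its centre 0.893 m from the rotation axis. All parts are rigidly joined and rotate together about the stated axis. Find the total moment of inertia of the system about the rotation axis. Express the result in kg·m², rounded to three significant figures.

Thin rod: I_cm = (1/12)ML² = (1/12)(3.04)(0.629)² = 0.10023 kg·m²; centre at d = 0.38 m, so the parallel axis theorem gives I = 0.10023 + (3.04)(0.38)² = 0.53921 kg·m².
Annular disk: I_cm = (1/2)M(R²+r²) = (1/2)(2.44)[(0.51)² + (0.135)²] = 0.33956 kg·m²; centre at d = 0.893 m, so the parallel axis theorem gives I = 0.33956 + (2.44)(0.893)² = 2.2853 kg·m².
Total I = 0.53921 + 2.2853 = 2.8245 kg·m².

2.82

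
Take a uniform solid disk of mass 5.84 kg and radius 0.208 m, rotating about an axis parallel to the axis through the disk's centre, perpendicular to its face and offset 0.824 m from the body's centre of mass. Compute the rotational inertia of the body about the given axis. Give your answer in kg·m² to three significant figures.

I_cm = (1/2)MR² = (1/2)(5.84)(0.208)² = 0.12633 kg·m²; centre at d = 0.824 m, so I = I_cm + Md² gives I = 0.12633 + (5.84)(0.824)² = 4.0916 kg·m².

4.09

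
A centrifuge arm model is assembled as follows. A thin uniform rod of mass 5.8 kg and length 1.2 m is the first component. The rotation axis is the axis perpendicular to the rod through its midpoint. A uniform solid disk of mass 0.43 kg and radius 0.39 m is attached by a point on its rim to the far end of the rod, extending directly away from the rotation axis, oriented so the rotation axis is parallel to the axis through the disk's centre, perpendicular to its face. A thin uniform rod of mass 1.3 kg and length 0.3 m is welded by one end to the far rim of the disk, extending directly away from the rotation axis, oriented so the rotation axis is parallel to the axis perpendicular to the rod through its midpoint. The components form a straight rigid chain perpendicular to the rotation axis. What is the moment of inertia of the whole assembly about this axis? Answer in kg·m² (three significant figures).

Thin rod: I_cm = (1/12)ML² = (1/12)(5.8)(1.2)² = 0.696 kg·m²; axis through the centre, so I = 0.696 kg·m².
Solid disk: I_cm = (1/2)MR² = (1/2)(0.43)(0.39)² = 0.032702 kg·m²; centre at d = 0.6 + 0.39 = 0.99 m, so the parallel axis theorem gives I = 0.032702 + (0.43)(0.99)² = 0.45414 kg·m².
Thin rod: I_cm = (1/12)ML² = (1/12)(1.3)(0.3)² = 0.00975 kg·m²; centre at d = 0.6 + 0.39 + 0.39 + 0.15 = 1.53 m, so the parallel axis theorem gives I = 0.00975 + (1.3)(1.53)² = 3.0529 kg·m².
Total I = 0.696 + 0.45414 + 3.0529 = 4.2031 kg·m².

4.20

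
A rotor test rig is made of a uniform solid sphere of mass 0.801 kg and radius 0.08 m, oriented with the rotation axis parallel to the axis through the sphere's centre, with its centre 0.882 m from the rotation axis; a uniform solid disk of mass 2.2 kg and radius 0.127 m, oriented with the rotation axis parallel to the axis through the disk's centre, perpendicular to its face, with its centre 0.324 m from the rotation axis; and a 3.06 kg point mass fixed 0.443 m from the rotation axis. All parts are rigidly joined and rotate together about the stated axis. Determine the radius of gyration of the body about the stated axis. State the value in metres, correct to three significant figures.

Solid sphere: I_cm = (2/5)MR² = (2/5)(0.801)(0.08)² = 0.0020506 kg·m²; centre at d = 0.882 m, so I = I_cm + Md² gives I = 0.0020506 + (0.801)(0.882)² = 0.62517 kg·m².
Solid disk: I_cm = (1/2)MR² = (1/2)(2.2)(0.127)² = 0.017742 kg·m²; centre at d = 0.324 m, so I = I_cm + Md² gives I = 0.017742 + (2.2)(0.324)² = 0.24869 kg·m².
Point mass: I_cm = 0; centre at d = 0.443 m, so I = I_cm + Md² gives I = 0 + (3.06)(0.443)² = 0.60052 kg·m².
Total I = 1.4744 kg·m²; total mass M = 6.061 kg.
k = √(I/M) = √(1.4744/6.061) = 0.49321 m.

0.493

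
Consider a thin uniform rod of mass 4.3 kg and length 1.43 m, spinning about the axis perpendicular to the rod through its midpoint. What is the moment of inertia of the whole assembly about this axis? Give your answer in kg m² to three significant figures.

I_cm = (1/12)ML² = (1/12)(4.3)(1.43)² = 0.73276 kg m²; axis through the centre, so I = 0.73276 kg m².

0.733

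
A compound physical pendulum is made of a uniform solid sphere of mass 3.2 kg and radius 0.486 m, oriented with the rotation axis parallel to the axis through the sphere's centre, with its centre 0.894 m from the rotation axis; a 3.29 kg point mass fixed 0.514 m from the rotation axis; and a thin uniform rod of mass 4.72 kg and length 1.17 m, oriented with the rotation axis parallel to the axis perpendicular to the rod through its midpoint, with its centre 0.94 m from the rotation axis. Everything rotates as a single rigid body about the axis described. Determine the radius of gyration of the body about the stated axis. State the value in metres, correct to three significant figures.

Solid sphere: I_cm = (2/5)MR² = (2/5)(3.2)(0.486)² = 0.30233 kg·m²; centre at d = 0.894 m, so I = I_cm + Md² gives I = 0.30233 + (3.2)(0.894)² = 2.8599 kg·m².
Point mass: I_cm = 0; centre at d = 0.514 m, so I = I_cm + Md² gives I = 0 + (3.29)(0.514)² = 0.8692 kg·m².
Thin rod: I_cm = (1/12)ML² = (1/12)(4.72)(1.17)² = 0.53843 kg·m²; centre at d = 0.94 m, so I = I_cm + Md² gives I = 0.53843 + (4.72)(0.94)² = 4.709 kg·m².
Total I = 8.4381 kg·m²; total mass M = 11.21 kg.
k = √(I/M) = √(8.4381/11.21) = 0.8676 m.

0.868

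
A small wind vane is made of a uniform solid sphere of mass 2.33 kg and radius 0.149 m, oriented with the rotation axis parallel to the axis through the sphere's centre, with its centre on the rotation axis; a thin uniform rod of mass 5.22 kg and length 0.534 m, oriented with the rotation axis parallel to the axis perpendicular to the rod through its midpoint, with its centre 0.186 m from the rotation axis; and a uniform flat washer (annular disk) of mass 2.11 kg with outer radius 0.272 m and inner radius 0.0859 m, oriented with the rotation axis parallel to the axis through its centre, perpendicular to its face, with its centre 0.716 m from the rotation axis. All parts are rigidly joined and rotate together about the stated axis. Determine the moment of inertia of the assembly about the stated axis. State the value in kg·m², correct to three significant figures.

1.49

Solid sphere: I_cm = (2/5)MR² = (2/5)(2.33)(0.149)² = 0.020691 kg·m²; axis through the centre, so I = 0.020691 kg·m².
Thin rod: I_cm = (1/12)ML² = (1/12)(5.22)(0.534)² = 0.12404 kg·m²; centre at d = 0.186 m, so the parallel axis theorem gives I = 0.12404 + (5.22)(0.186)² = 0.30463 kg·m².
Annular disk: I_cm = (1/2)M(R²+r²) = (1/2)(2.11)[(0.272)² + (0.0859)²] = 0.085838 kg·m²; centre at d = 0.716 m, so the parallel axis theorem gives I = 0.085838 + (2.11)(0.716)² = 1.1675 kg·m².
Total I = 0.020691 + 0.30463 + 1.1675 = 1.4929 kg·m².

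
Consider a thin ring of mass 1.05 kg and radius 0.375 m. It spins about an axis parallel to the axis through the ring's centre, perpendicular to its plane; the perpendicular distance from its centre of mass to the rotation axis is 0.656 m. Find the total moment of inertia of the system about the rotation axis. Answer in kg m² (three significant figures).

0.600

I_cm = MR² = (1.05)(0.375)² = 0.14766 kg m²; centre at d = 0.656 m, so I = I_cm + Md² gives I = 0.14766 + (1.05)(0.656)² = 0.59951 kg m².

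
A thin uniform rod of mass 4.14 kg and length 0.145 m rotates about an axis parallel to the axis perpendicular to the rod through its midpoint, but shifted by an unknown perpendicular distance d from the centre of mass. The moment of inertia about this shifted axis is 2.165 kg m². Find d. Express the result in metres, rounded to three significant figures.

0.722

About the centre-of-mass axis, I_cm = (1/12)ML² = (1/12)(4.14)(0.145)² = 0.0072536 kg m².
Parallel axis theorem: I = I_cm + Md², so Md² = 2.165 − 0.0072536 = 2.1577 kg m².
d = √(2.1577 / 4.14) = 0.72194 m.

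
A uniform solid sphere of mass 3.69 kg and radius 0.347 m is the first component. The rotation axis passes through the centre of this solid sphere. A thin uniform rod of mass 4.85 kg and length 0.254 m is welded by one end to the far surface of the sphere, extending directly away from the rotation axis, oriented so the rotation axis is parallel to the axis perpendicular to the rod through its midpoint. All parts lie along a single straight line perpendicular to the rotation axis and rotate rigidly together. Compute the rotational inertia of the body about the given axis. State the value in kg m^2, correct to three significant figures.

1.29

Solid sphere: I_cm = (2/5)MR² = (2/5)(3.69)(0.347)² = 0.17772 kg m^2; axis through the centre, so I = 0.17772 kg m^2.
Thin rod: I_cm = (1/12)ML² = (1/12)(4.85)(0.254)² = 0.026075 kg m^2; centre at d = 0.347 + 0.127 = 0.474 m, so the parallel axis theorem gives I = 0.026075 + (4.85)(0.474)² = 1.1158 kg m^2.
Total I = 0.17772 + 1.1158 = 1.2935 kg m^2.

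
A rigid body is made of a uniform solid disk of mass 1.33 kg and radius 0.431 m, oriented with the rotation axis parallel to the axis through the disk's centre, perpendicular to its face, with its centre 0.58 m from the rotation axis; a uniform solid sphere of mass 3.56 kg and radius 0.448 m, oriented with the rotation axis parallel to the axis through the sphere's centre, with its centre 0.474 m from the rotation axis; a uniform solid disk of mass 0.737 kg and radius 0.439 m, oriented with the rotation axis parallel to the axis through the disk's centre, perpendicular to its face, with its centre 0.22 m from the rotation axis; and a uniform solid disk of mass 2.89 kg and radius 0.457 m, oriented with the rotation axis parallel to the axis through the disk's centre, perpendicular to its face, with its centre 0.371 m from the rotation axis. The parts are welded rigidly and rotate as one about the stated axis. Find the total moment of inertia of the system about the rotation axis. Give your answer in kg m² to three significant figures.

2.46

Solid disk: I_cm = (1/2)MR² = (1/2)(1.33)(0.431)² = 0.12353 kg m²; centre at d = 0.58 m, so the parallel axis theorem gives I = 0.12353 + (1.33)(0.58)² = 0.57094 kg m².
Solid sphere: I_cm = (2/5)MR² = (2/5)(3.56)(0.448)² = 0.2858 kg m²; centre at d = 0.474 m, so the parallel axis theorem gives I = 0.2858 + (3.56)(0.474)² = 1.0856 kg m².
Solid disk: I_cm = (1/2)MR² = (1/2)(0.737)(0.439)² = 0.071018 kg m²; centre at d = 0.22 m, so the parallel axis theorem gives I = 0.071018 + (0.737)(0.22)² = 0.10669 kg m².
Solid disk: I_cm = (1/2)MR² = (1/2)(2.89)(0.457)² = 0.30179 kg m²; centre at d = 0.371 m, so the parallel axis theorem gives I = 0.30179 + (2.89)(0.371)² = 0.69957 kg m².
Total I = 0.57094 + 1.0856 + 0.10669 + 0.69957 = 2.4628 kg m².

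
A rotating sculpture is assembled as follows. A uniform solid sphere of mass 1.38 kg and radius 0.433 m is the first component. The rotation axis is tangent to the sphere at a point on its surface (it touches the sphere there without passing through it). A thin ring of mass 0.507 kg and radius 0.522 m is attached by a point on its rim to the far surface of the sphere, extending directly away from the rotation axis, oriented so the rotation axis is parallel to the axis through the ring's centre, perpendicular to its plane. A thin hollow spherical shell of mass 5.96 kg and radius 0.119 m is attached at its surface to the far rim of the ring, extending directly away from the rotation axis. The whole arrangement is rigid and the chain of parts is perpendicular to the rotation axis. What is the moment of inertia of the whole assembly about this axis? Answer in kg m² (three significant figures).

Solid sphere: I_cm = (2/5)MR² = (2/5)(1.38)(0.433)² = 0.10349 kg m²; centre at d = 0.433 m, so I = I_cm + Md² gives I = 0.10349 + (1.38)(0.433)² = 0.36223 kg m².
Thin ring: I_cm = MR² = (0.507)(0.522)² = 0.13815 kg m²; centre at d = 0.433 + 0.433 + 0.522 = 1.388 m, so I = I_cm + Md² gives I = 0.13815 + (0.507)(1.388)² = 1.1149 kg m².
Spherical shell: I_cm = (2/3)MR² = (2/3)(5.96)(0.119)² = 0.056266 kg m²; centre at d = 0.433 + 0.433 + 0.522 + 0.522 + 0.119 = 2.029 m, so I = I_cm + Md² gives I = 0.056266 + (5.96)(2.029)² = 24.593 kg m².
Total I = 0.36223 + 1.1149 + 24.593 = 26.07 kg m².

26.1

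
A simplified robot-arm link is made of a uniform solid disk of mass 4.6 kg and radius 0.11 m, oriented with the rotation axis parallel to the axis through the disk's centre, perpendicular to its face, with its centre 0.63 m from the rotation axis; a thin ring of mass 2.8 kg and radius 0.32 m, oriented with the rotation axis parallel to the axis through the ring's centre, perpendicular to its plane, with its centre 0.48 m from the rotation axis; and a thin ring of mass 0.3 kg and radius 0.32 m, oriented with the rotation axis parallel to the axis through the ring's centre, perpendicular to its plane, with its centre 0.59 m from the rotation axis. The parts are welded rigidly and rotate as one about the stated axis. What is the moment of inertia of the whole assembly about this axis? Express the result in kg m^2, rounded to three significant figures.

Solid disk: I_cm = (1/2)MR² = (1/2)(4.6)(0.11)² = 0.02783 kg m^2; centre at d = 0.63 m, so I = I_cm + Md² gives I = 0.02783 + (4.6)(0.63)² = 1.8536 kg m^2.
Thin ring: I_cm = MR² = (2.8)(0.32)² = 0.28672 kg m^2; centre at d = 0.48 m, so I = I_cm + Md² gives I = 0.28672 + (2.8)(0.48)² = 0.93184 kg m^2.
Thin ring: I_cm = MR² = (0.3)(0.32)² = 0.03072 kg m^2; centre at d = 0.59 m, so I = I_cm + Md² gives I = 0.03072 + (0.3)(0.59)² = 0.13515 kg m^2.
Total I = 1.8536 + 0.93184 + 0.13515 = 2.9206 kg m^2.

2.92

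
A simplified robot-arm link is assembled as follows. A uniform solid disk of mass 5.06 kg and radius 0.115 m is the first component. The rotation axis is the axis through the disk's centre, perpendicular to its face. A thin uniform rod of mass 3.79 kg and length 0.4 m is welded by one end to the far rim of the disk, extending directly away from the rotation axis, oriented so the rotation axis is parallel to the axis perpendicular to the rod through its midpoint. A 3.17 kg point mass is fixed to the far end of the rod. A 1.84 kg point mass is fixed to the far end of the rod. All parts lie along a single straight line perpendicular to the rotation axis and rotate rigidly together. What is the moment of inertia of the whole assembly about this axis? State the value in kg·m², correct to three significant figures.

1.79

Solid disk: I_cm = (1/2)MR² = (1/2)(5.06)(0.115)² = 0.033459 kg·m²; axis through the centre, so I = 0.033459 kg·m².
Thin rod: I_cm = (1/12)ML² = (1/12)(3.79)(0.4)² = 0.050533 kg·m²; centre at d = 0.115 + 0.2 = 0.315 m, so the parallel axis theorem gives I = 0.050533 + (3.79)(0.315)² = 0.4266 kg·m².
Point mass: I_cm = 0; centre at d = 0.115 + 0.2 + 0.2 = 0.515 m, so the parallel axis theorem gives I = 0 + (3.17)(0.515)² = 0.84076 kg·m².
Point mass: I_cm = 0; centre at d = 0.115 + 0.2 + 0.2 = 0.515 m, so the parallel axis theorem gives I = 0 + (1.84)(0.515)² = 0.48801 kg·m².
Total I = 0.033459 + 0.4266 + 0.84076 + 0.48801 = 1.7888 kg·m².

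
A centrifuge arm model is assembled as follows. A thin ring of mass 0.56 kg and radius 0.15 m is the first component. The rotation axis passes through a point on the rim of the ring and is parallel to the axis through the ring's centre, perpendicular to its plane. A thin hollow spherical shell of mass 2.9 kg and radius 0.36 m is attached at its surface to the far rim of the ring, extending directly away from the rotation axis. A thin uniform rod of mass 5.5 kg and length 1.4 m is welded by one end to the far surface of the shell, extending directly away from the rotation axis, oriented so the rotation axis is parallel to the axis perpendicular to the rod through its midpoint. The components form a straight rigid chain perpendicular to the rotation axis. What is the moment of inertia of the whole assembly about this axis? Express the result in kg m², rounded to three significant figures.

Thin ring: I_cm = MR² = (0.56)(0.15)² = 0.0126 kg m²; centre at d = 0.15 m, so the parallel axis theorem gives I = 0.0126 + (0.56)(0.15)² = 0.0252 kg m².
Spherical shell: I_cm = (2/3)MR² = (2/3)(2.9)(0.36)² = 0.25056 kg m²; centre at d = 0.15 + 0.15 + 0.36 = 0.66 m, so the parallel axis theorem gives I = 0.25056 + (2.9)(0.66)² = 1.5138 kg m².
Thin rod: I_cm = (1/12)ML² = (1/12)(5.5)(1.4)² = 0.89833 kg m²; centre at d = 0.15 + 0.15 + 0.36 + 0.36 + 0.7 = 1.72 m, so the parallel axis theorem gives I = 0.89833 + (5.5)(1.72)² = 17.17 kg m².
Total I = 0.0252 + 1.5138 + 17.17 = 18.709 kg m².

18.7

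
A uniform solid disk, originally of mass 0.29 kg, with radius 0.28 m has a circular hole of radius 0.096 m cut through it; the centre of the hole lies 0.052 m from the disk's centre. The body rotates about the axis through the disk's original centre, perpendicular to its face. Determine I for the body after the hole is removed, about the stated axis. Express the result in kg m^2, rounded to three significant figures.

Unpierced body about its centre: I₀ = (1/2)MR² = (1/2)(0.29)(0.28)² = 0.011368 kg m^2.
The removed disk has mass m = M·(r/R)² = (0.29)(0.096/0.28)² = 0.03409 kg (same uniform areal density).
Its moment of inertia about the rotation axis (parallel-axis theorem): I_hole = (1/2)mr² + md² = (1/2)(0.03409)(0.096)² + (0.03409)(0.052)² = 0.00024926 kg m^2.
Treating the hole as negative mass, I = I₀ − I_hole = 0.011368 − 0.00024926 = 0.011119 kg m^2.

0.0111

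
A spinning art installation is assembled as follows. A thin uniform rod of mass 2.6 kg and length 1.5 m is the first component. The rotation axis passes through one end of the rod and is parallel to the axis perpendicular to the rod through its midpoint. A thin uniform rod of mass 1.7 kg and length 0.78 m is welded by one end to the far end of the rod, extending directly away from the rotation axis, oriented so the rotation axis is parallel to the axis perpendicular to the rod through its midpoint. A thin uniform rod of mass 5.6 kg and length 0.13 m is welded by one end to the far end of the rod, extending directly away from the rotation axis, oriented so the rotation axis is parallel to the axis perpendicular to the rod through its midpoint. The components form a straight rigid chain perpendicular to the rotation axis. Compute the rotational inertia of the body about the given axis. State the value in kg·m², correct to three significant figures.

Thin rod: I_cm = (1/12)ML² = (1/12)(2.6)(1.5)² = 0.4875 kg·m²; centre at d = 0.75 m, so I = I_cm + Md² gives I = 0.4875 + (2.6)(0.75)² = 1.95 kg·m².
Thin rod: I_cm = (1/12)ML² = (1/12)(1.7)(0.78)² = 0.08619 kg·m²; centre at d = 0.75 + 0.75 + 0.39 = 1.89 m, so I = I_cm + Md² gives I = 0.08619 + (1.7)(1.89)² = 6.1588 kg·m².
Thin rod: I_cm = (1/12)ML² = (1/12)(5.6)(0.13)² = 0.0078867 kg·m²; centre at d = 0.75 + 0.75 + 0.39 + 0.39 + 0.065 = 2.345 m, so I = I_cm + Md² gives I = 0.0078867 + (5.6)(2.345)² = 30.802 kg·m².
Total I = 1.95 + 6.1588 + 30.802 = 38.911 kg·m².

38.9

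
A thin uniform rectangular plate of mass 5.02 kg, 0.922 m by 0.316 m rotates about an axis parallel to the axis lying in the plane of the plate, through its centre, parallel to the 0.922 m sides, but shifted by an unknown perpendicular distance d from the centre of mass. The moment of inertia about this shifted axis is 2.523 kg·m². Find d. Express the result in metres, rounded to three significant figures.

About the centre-of-mass axis, I_cm = (1/12)Mb² = (1/12)(5.02)(0.316)² = 0.041773 kg·m².
Parallel axis theorem: I = I_cm + Md², so Md² = 2.523 − 0.041773 = 2.4812 kg·m².
d = √(2.4812 / 5.02) = 0.70304 m.

0.703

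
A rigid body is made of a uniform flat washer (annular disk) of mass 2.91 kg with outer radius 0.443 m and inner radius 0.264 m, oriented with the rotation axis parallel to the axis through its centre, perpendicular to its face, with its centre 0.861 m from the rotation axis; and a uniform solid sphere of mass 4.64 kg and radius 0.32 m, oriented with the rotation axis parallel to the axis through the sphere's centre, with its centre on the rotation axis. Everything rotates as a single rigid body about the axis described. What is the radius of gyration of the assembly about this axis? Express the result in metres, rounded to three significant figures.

Annular disk: I_cm = (1/2)M(R²+r²) = (1/2)(2.91)[(0.443)² + (0.264)²] = 0.38695 kg m²; centre at d = 0.861 m, so the parallel axis theorem gives I = 0.38695 + (2.91)(0.861)² = 2.5442 kg m².
Solid sphere: I_cm = (2/5)MR² = (2/5)(4.64)(0.32)² = 0.19005 kg m²; axis through the centre, so I = 0.19005 kg m².
Total I = 2.7342 kg m²; total mass M = 7.55 kg.
k = √(I/M) = √(2.7342/7.55) = 0.60179 m.

0.602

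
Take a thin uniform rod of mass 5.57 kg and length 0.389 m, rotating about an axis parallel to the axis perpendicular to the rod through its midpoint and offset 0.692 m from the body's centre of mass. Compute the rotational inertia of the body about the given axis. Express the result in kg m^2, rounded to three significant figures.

2.74

I_cm = (1/12)ML² = (1/12)(5.57)(0.389)² = 0.070238 kg m^2; centre at d = 0.692 m, so I = I_cm + Md² gives I = 0.070238 + (5.57)(0.692)² = 2.7375 kg m^2.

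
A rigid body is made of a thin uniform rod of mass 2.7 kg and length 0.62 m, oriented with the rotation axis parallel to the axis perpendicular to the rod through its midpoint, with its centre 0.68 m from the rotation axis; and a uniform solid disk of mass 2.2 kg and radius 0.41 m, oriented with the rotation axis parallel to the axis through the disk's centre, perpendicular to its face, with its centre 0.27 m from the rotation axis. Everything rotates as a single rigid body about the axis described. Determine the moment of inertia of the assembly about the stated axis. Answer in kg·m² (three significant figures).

1.68

Thin rod: I_cm = (1/12)ML² = (1/12)(2.7)(0.62)² = 0.08649 kg·m²; centre at d = 0.68 m, so the parallel axis theorem gives I = 0.08649 + (2.7)(0.68)² = 1.335 kg·m².
Solid disk: I_cm = (1/2)MR² = (1/2)(2.2)(0.41)² = 0.18491 kg·m²; centre at d = 0.27 m, so the parallel axis theorem gives I = 0.18491 + (2.2)(0.27)² = 0.34529 kg·m².
Total I = 1.335 + 0.34529 = 1.6803 kg·m².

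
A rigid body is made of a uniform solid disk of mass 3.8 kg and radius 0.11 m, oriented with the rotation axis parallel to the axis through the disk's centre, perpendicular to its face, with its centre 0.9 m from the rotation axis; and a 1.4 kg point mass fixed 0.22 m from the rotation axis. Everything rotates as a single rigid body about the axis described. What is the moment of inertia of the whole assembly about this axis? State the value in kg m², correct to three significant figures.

Solid disk: I_cm = (1/2)MR² = (1/2)(3.8)(0.11)² = 0.02299 kg m²; centre at d = 0.9 m, so the parallel axis theorem gives I = 0.02299 + (3.8)(0.9)² = 3.101 kg m².
Point mass: I_cm = 0; centre at d = 0.22 m, so the parallel axis theorem gives I = 0 + (1.4)(0.22)² = 0.06776 kg m².
Total I = 3.101 + 0.06776 = 3.1687 kg m².

3.17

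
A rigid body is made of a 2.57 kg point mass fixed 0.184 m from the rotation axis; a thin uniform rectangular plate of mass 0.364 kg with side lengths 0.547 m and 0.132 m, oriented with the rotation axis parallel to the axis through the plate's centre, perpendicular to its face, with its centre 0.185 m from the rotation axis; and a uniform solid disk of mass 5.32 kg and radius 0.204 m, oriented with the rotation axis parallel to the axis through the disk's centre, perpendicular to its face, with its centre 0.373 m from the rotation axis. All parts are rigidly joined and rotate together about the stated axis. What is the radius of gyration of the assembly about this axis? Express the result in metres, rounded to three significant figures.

0.341

Point mass: I_cm = 0; centre at d = 0.184 m, so I = I_cm + Md² gives I = 0 + (2.57)(0.184)² = 0.08701 kg m².
Rectangular plate: I_cm = (1/12)M(a²+b²) = (1/12)(0.364)[(0.547)² + (0.132)²] = 0.0096045 kg m²; centre at d = 0.185 m, so I = I_cm + Md² gives I = 0.0096045 + (0.364)(0.185)² = 0.022062 kg m².
Solid disk: I_cm = (1/2)MR² = (1/2)(5.32)(0.204)² = 0.1107 kg m²; centre at d = 0.373 m, so I = I_cm + Md² gives I = 0.1107 + (5.32)(0.373)² = 0.85086 kg m².
Total I = 0.95994 kg m²; total mass M = 8.254 kg.
k = √(I/M) = √(0.95994/8.254) = 0.34103 m.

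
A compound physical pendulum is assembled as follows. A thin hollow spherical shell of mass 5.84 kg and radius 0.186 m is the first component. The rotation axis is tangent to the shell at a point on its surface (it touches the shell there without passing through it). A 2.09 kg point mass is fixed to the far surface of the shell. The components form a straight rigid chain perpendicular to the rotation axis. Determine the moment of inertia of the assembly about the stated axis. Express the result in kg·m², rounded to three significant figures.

Spherical shell: I_cm = (2/3)MR² = (2/3)(5.84)(0.186)² = 0.13469 kg·m²; centre at d = 0.186 m, so the parallel axis theorem gives I = 0.13469 + (5.84)(0.186)² = 0.33673 kg·m².
Point mass: I_cm = 0; centre at d = 0.186 + 0.186 = 0.372 m, so the parallel axis theorem gives I = 0 + (2.09)(0.372)² = 0.28922 kg·m².
Total I = 0.33673 + 0.28922 = 0.62596 kg·m².

0.626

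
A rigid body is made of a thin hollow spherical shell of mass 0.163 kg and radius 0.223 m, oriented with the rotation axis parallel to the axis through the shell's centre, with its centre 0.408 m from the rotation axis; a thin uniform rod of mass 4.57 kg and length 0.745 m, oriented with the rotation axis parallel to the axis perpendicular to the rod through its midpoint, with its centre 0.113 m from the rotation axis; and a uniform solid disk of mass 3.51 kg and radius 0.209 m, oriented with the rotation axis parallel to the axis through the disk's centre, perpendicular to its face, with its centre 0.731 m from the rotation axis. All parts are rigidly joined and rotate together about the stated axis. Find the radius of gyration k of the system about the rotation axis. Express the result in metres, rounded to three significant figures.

Spherical shell: I_cm = (2/3)MR² = (2/3)(0.163)(0.223)² = 0.0054039 kg·m²; centre at d = 0.408 m, so the parallel axis theorem gives I = 0.0054039 + (0.163)(0.408)² = 0.032538 kg·m².
Thin rod: I_cm = (1/12)ML² = (1/12)(4.57)(0.745)² = 0.21137 kg·m²; centre at d = 0.113 m, so the parallel axis theorem gives I = 0.21137 + (4.57)(0.113)² = 0.26973 kg·m².
Solid disk: I_cm = (1/2)MR² = (1/2)(3.51)(0.209)² = 0.07666 kg·m²; centre at d = 0.731 m, so the parallel axis theorem gives I = 0.07666 + (3.51)(0.731)² = 1.9523 kg·m².
Total I = 2.2545 kg·m²; total mass M = 8.243 kg.
k = √(I/M) = √(2.2545/8.243) = 0.52298 m.

0.523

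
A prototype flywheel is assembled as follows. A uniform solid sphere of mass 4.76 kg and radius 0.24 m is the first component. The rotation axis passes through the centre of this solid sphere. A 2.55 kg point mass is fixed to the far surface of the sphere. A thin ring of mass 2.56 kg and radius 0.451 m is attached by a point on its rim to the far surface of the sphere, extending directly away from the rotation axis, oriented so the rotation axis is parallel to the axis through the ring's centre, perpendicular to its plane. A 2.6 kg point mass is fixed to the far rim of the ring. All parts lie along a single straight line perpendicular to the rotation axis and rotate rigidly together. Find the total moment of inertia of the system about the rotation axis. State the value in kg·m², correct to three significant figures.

5.39

Solid sphere: I_cm = (2/5)MR² = (2/5)(4.76)(0.24)² = 0.10967 kg·m²; axis through the centre, so I = 0.10967 kg·m².
Point mass: I_cm = 0; centre at d = 0.24 m, so the parallel axis theorem gives I = 0 + (2.55)(0.24)² = 0.14688 kg·m².
Thin ring: I_cm = MR² = (2.56)(0.451)² = 0.52071 kg·m²; centre at d = 0.24 + 0.451 = 0.691 m, so the parallel axis theorem gives I = 0.52071 + (2.56)(0.691)² = 1.7431 kg·m².
Point mass: I_cm = 0; centre at d = 0.24 + 0.451 + 0.451 = 1.142 m, so the parallel axis theorem gives I = 0 + (2.6)(1.142)² = 3.3908 kg·m².
Total I = 0.10967 + 0.14688 + 1.7431 + 3.3908 = 5.3904 kg·m².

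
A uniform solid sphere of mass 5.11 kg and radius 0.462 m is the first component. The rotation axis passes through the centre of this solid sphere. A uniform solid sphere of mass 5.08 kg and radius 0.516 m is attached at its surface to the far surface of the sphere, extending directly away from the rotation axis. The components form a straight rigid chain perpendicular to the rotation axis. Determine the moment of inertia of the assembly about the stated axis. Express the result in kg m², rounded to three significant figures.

Solid sphere: I_cm = (2/5)MR² = (2/5)(5.11)(0.462)² = 0.43628 kg m²; axis through the centre, so I = 0.43628 kg m².
Solid sphere: I_cm = (2/5)MR² = (2/5)(5.08)(0.516)² = 0.54103 kg m²; centre at d = 0.462 + 0.516 = 0.978 m, so the parallel axis theorem gives I = 0.54103 + (5.08)(0.978)² = 5.4 kg m².
Total I = 0.43628 + 5.4 = 5.8363 kg m².

5.84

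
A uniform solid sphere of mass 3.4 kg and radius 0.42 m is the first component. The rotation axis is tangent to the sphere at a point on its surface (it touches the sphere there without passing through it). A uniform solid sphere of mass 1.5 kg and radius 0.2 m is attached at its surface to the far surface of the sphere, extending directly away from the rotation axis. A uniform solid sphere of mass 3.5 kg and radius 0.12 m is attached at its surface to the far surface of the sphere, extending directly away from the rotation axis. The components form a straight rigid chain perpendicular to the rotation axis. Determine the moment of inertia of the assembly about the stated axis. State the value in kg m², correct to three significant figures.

8.98

Solid sphere: I_cm = (2/5)MR² = (2/5)(3.4)(0.42)² = 0.2399 kg m²; centre at d = 0.42 m, so the parallel axis theorem gives I = 0.2399 + (3.4)(0.42)² = 0.83966 kg m².
Solid sphere: I_cm = (2/5)MR² = (2/5)(1.5)(0.2)² = 0.024 kg m²; centre at d = 0.42 + 0.42 + 0.2 = 1.04 m, so the parallel axis theorem gives I = 0.024 + (1.5)(1.04)² = 1.6464 kg m².
Solid sphere: I_cm = (2/5)MR² = (2/5)(3.5)(0.12)² = 0.02016 kg m²; centre at d = 0.42 + 0.42 + 0.2 + 0.2 + 0.12 = 1.36 m, so the parallel axis theorem gives I = 0.02016 + (3.5)(1.36)² = 6.4938 kg m².
Total I = 0.83966 + 1.6464 + 6.4938 = 8.9798 kg m².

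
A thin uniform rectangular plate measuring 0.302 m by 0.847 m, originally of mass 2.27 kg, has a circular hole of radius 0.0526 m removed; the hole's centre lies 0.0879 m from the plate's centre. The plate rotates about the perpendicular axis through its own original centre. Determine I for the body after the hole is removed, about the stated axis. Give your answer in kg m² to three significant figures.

Unpierced body about its centre: I₀ = (1/12)M(a²+b²) = (1/12)(2.27)[(0.302)² + (0.847)²] = 0.15296 kg m².
The removed disk has mass m = M·πr²/(ab) = (2.27)·π(0.0526)²/(0.302·0.847) = 0.077136 kg (same uniform areal density).
Its moment of inertia about the rotation axis (parallel-axis theorem): I_hole = (1/2)mr² + md² = (1/2)(0.077136)(0.0526)² + (0.077136)(0.0879)² = 0.00070269 kg m².
Treating the hole as negative mass, I = I₀ − I_hole = 0.15296 − 0.00070269 = 0.15226 kg m².

0.152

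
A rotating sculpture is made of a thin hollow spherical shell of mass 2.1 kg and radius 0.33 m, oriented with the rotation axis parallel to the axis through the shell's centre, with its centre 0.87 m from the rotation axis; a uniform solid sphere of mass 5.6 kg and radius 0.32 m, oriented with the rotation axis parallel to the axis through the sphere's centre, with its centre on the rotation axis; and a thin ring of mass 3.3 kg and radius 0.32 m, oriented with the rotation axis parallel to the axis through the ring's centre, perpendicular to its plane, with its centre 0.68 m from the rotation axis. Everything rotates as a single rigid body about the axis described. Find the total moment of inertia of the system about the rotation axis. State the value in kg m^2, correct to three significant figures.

3.84

Spherical shell: I_cm = (2/3)MR² = (2/3)(2.1)(0.33)² = 0.15246 kg m^2; centre at d = 0.87 m, so the parallel axis theorem gives I = 0.15246 + (2.1)(0.87)² = 1.742 kg m^2.
Solid sphere: I_cm = (2/5)MR² = (2/5)(5.6)(0.32)² = 0.22938 kg m^2; axis through the centre, so I = 0.22938 kg m^2.
Thin ring: I_cm = MR² = (3.3)(0.32)² = 0.33792 kg m^2; centre at d = 0.68 m, so the parallel axis theorem gives I = 0.33792 + (3.3)(0.68)² = 1.8638 kg m^2.
Total I = 1.742 + 0.22938 + 1.8638 = 3.8352 kg m^2.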